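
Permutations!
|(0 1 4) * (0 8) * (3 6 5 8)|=|(0 1 4 3 6 5 8)|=7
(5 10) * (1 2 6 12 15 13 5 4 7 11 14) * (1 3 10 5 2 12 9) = [0, 12, 6, 10, 7, 5, 9, 11, 8, 1, 4, 14, 15, 2, 3, 13] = (1 12 15 13 2 6 9)(3 10 4 7 11 14)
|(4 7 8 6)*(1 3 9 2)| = |(1 3 9 2)(4 7 8 6)| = 4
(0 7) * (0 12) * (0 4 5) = [7, 1, 2, 3, 5, 0, 6, 12, 8, 9, 10, 11, 4] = (0 7 12 4 5)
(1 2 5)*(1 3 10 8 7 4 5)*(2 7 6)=(1 7 4 5 3 10 8 6 2)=[0, 7, 1, 10, 5, 3, 2, 4, 6, 9, 8]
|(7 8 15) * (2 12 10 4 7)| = 7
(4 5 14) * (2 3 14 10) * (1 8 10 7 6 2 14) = (1 8 10 14 4 5 7 6 2 3) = [0, 8, 3, 1, 5, 7, 2, 6, 10, 9, 14, 11, 12, 13, 4]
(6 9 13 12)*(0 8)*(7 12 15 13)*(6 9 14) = (0 8)(6 14)(7 12 9)(13 15) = [8, 1, 2, 3, 4, 5, 14, 12, 0, 7, 10, 11, 9, 15, 6, 13]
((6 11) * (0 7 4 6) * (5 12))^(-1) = ((0 7 4 6 11)(5 12))^(-1) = (0 11 6 4 7)(5 12)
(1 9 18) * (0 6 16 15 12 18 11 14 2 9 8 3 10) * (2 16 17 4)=(0 6 17 4 2 9 11 14 16 15 12 18 1 8 3 10)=[6, 8, 9, 10, 2, 5, 17, 7, 3, 11, 0, 14, 18, 13, 16, 12, 15, 4, 1]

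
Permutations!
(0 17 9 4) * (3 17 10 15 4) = (0 10 15 4)(3 17 9) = [10, 1, 2, 17, 0, 5, 6, 7, 8, 3, 15, 11, 12, 13, 14, 4, 16, 9]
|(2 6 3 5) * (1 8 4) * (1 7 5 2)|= 15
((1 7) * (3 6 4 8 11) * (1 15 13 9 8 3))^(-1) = ((1 7 15 13 9 8 11)(3 6 4))^(-1) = (1 11 8 9 13 15 7)(3 4 6)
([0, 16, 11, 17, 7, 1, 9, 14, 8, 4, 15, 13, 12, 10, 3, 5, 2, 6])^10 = (1 2 13 15)(3 9 14 6 7 17 4)(5 16 11 10)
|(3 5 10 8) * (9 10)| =|(3 5 9 10 8)| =5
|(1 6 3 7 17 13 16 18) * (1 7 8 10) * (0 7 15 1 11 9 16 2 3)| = 15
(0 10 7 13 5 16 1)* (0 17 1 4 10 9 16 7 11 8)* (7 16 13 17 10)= [9, 10, 2, 3, 7, 16, 6, 17, 0, 13, 11, 8, 12, 5, 14, 15, 4, 1]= (0 9 13 5 16 4 7 17 1 10 11 8)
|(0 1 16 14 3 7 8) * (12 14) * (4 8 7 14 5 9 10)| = 18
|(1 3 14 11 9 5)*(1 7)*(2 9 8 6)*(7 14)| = |(1 3 7)(2 9 5 14 11 8 6)| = 21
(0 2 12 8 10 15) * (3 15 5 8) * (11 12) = [2, 1, 11, 15, 4, 8, 6, 7, 10, 9, 5, 12, 3, 13, 14, 0] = (0 2 11 12 3 15)(5 8 10)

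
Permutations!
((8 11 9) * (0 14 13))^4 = ((0 14 13)(8 11 9))^4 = (0 14 13)(8 11 9)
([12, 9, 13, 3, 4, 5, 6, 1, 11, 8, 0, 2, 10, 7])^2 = [10, 8, 7, 3, 4, 5, 6, 9, 2, 11, 12, 13, 0, 1]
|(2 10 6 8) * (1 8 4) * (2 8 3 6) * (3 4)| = 2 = |(1 4)(2 10)(3 6)|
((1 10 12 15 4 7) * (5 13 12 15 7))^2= ((1 10 15 4 5 13 12 7))^2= (1 15 5 12)(4 13 7 10)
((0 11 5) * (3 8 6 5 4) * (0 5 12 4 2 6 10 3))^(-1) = ((0 11 2 6 12 4)(3 8 10))^(-1) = (0 4 12 6 2 11)(3 10 8)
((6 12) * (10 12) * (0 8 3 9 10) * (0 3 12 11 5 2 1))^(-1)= (0 1 2 5 11 10 9 3 6 12 8)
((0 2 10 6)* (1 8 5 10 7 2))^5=(0 6 10 5 8 1)(2 7)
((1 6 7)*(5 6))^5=(1 5 6 7)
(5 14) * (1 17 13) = [0, 17, 2, 3, 4, 14, 6, 7, 8, 9, 10, 11, 12, 1, 5, 15, 16, 13] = (1 17 13)(5 14)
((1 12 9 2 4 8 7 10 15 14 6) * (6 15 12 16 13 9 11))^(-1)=(1 6 11 12 10 7 8 4 2 9 13 16)(14 15)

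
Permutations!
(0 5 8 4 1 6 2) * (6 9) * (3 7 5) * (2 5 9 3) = (0 2)(1 3 7 9 6 5 8 4) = [2, 3, 0, 7, 1, 8, 5, 9, 4, 6]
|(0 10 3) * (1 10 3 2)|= |(0 3)(1 10 2)|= 6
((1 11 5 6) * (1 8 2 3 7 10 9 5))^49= (1 11)(2 3 7 10 9 5 6 8)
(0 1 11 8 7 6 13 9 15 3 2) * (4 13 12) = (0 1 11 8 7 6 12 4 13 9 15 3 2) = [1, 11, 0, 2, 13, 5, 12, 6, 7, 15, 10, 8, 4, 9, 14, 3]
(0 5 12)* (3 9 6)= (0 5 12)(3 9 6)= [5, 1, 2, 9, 4, 12, 3, 7, 8, 6, 10, 11, 0]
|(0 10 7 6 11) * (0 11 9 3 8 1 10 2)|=14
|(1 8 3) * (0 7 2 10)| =12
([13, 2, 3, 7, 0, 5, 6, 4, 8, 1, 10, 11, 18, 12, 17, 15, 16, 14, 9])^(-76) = [9, 4, 0, 13, 18, 5, 6, 12, 8, 7, 10, 11, 2, 1, 14, 15, 16, 17, 3]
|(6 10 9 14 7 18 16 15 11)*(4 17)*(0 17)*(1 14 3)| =33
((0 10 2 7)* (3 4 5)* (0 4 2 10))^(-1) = ((10)(2 7 4 5 3))^(-1) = (10)(2 3 5 4 7)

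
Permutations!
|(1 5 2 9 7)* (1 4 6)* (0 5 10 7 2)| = |(0 5)(1 10 7 4 6)(2 9)| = 10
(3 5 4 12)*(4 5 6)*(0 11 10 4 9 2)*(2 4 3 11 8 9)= [8, 1, 0, 6, 12, 5, 2, 7, 9, 4, 3, 10, 11]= (0 8 9 4 12 11 10 3 6 2)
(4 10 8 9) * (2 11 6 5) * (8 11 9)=[0, 1, 9, 3, 10, 2, 5, 7, 8, 4, 11, 6]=(2 9 4 10 11 6 5)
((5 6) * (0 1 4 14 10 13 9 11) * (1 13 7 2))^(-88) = (1 14 7)(2 4 10)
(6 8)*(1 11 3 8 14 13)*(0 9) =[9, 11, 2, 8, 4, 5, 14, 7, 6, 0, 10, 3, 12, 1, 13] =(0 9)(1 11 3 8 6 14 13)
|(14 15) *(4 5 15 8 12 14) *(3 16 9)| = |(3 16 9)(4 5 15)(8 12 14)| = 3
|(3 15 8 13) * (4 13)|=|(3 15 8 4 13)|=5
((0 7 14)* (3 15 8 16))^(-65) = (0 7 14)(3 16 8 15)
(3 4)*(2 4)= (2 4 3)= [0, 1, 4, 2, 3]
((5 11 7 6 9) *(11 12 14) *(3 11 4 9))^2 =((3 11 7 6)(4 9 5 12 14))^2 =(3 7)(4 5 14 9 12)(6 11)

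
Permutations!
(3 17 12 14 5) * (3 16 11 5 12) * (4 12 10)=(3 17)(4 12 14 10)(5 16 11)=[0, 1, 2, 17, 12, 16, 6, 7, 8, 9, 4, 5, 14, 13, 10, 15, 11, 3]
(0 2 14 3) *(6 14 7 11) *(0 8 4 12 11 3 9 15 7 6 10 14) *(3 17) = (0 2 6)(3 8 4 12 11 10 14 9 15 7 17) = [2, 1, 6, 8, 12, 5, 0, 17, 4, 15, 14, 10, 11, 13, 9, 7, 16, 3]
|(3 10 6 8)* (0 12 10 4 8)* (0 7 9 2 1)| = 24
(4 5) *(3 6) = (3 6)(4 5) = [0, 1, 2, 6, 5, 4, 3]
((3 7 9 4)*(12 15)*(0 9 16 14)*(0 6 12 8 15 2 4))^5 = ((0 9)(2 4 3 7 16 14 6 12)(8 15))^5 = (0 9)(2 14 3 12 16 4 6 7)(8 15)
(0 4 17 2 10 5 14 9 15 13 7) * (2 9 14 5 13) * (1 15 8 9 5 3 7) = (0 4 17 5 3 7)(1 15 2 10 13)(8 9) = [4, 15, 10, 7, 17, 3, 6, 0, 9, 8, 13, 11, 12, 1, 14, 2, 16, 5]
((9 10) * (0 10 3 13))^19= (0 13 3 9 10)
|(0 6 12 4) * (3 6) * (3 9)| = |(0 9 3 6 12 4)| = 6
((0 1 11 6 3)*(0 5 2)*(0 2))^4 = (0 3 11)(1 5 6)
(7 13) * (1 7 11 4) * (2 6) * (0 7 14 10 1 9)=(0 7 13 11 4 9)(1 14 10)(2 6)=[7, 14, 6, 3, 9, 5, 2, 13, 8, 0, 1, 4, 12, 11, 10]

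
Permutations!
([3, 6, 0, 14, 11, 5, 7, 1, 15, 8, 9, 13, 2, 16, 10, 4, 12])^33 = (0 4 3 11 14 13 10 16 9 12 8 2 15)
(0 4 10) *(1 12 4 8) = (0 8 1 12 4 10) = [8, 12, 2, 3, 10, 5, 6, 7, 1, 9, 0, 11, 4]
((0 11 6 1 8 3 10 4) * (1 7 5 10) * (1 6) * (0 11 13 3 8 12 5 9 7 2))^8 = (0 6 13 2 3)(1 5 4)(10 11 12)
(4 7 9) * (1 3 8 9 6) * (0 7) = (0 7 6 1 3 8 9 4) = [7, 3, 2, 8, 0, 5, 1, 6, 9, 4]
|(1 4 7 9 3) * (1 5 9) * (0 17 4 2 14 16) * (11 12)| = |(0 17 4 7 1 2 14 16)(3 5 9)(11 12)| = 24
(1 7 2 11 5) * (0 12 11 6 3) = (0 12 11 5 1 7 2 6 3) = [12, 7, 6, 0, 4, 1, 3, 2, 8, 9, 10, 5, 11]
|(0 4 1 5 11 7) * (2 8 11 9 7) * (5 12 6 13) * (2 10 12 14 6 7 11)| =12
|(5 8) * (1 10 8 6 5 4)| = 4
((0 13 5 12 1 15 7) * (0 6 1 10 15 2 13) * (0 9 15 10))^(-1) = ((0 9 15 7 6 1 2 13 5 12))^(-1) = (0 12 5 13 2 1 6 7 15 9)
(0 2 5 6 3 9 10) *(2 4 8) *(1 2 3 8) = (0 4 1 2 5 6 8 3 9 10) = [4, 2, 5, 9, 1, 6, 8, 7, 3, 10, 0]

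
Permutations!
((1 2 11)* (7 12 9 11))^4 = ((1 2 7 12 9 11))^4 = (1 9 7)(2 11 12)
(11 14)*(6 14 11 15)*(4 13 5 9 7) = (4 13 5 9 7)(6 14 15) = [0, 1, 2, 3, 13, 9, 14, 4, 8, 7, 10, 11, 12, 5, 15, 6]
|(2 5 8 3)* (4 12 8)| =6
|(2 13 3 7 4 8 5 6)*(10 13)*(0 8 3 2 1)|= |(0 8 5 6 1)(2 10 13)(3 7 4)|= 15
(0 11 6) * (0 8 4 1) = (0 11 6 8 4 1) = [11, 0, 2, 3, 1, 5, 8, 7, 4, 9, 10, 6]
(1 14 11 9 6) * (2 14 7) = (1 7 2 14 11 9 6) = [0, 7, 14, 3, 4, 5, 1, 2, 8, 6, 10, 9, 12, 13, 11]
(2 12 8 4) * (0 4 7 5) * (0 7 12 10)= (0 4 2 10)(5 7)(8 12)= [4, 1, 10, 3, 2, 7, 6, 5, 12, 9, 0, 11, 8]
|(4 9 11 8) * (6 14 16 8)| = |(4 9 11 6 14 16 8)| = 7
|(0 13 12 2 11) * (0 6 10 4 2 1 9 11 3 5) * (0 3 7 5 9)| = |(0 13 12 1)(2 7 5 3 9 11 6 10 4)| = 36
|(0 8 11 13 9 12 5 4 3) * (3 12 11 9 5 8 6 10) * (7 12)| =8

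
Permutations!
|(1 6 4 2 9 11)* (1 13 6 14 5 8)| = |(1 14 5 8)(2 9 11 13 6 4)| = 12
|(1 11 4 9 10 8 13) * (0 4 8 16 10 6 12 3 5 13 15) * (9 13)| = 70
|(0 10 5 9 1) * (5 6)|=6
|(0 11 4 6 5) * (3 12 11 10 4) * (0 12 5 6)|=12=|(0 10 4)(3 5 12 11)|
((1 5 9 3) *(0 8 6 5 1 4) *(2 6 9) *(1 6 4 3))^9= ((0 8 9 1 6 5 2 4))^9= (0 8 9 1 6 5 2 4)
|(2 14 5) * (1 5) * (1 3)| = 5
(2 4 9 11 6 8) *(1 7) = (1 7)(2 4 9 11 6 8) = [0, 7, 4, 3, 9, 5, 8, 1, 2, 11, 10, 6]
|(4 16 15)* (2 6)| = |(2 6)(4 16 15)| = 6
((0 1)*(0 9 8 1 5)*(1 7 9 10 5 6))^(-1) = ((0 6 1 10 5)(7 9 8))^(-1) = (0 5 10 1 6)(7 8 9)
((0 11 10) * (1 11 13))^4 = ((0 13 1 11 10))^4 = (0 10 11 1 13)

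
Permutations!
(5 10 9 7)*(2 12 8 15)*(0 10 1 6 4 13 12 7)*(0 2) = [10, 6, 7, 3, 13, 1, 4, 5, 15, 2, 9, 11, 8, 12, 14, 0] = (0 10 9 2 7 5 1 6 4 13 12 8 15)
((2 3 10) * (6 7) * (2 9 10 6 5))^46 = ((2 3 6 7 5)(9 10))^46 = (10)(2 3 6 7 5)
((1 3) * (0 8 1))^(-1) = ((0 8 1 3))^(-1) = (0 3 1 8)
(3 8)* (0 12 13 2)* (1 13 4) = [12, 13, 0, 8, 1, 5, 6, 7, 3, 9, 10, 11, 4, 2] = (0 12 4 1 13 2)(3 8)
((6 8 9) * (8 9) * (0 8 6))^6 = (0 6)(8 9)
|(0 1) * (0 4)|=|(0 1 4)|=3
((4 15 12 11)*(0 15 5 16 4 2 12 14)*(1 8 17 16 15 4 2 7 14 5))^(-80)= (0 11 16 1 14 12 17 4 7 2 8)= ((0 4 1 8 17 16 2 12 11 7 14)(5 15))^(-80)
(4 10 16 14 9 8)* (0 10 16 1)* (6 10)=[6, 0, 2, 3, 16, 5, 10, 7, 4, 8, 1, 11, 12, 13, 9, 15, 14]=(0 6 10 1)(4 16 14 9 8)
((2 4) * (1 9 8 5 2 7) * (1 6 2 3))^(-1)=(1 3 5 8 9)(2 6 7 4)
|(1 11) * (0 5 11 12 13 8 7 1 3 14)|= 5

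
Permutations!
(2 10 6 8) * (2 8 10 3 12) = (2 3 12)(6 10) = [0, 1, 3, 12, 4, 5, 10, 7, 8, 9, 6, 11, 2]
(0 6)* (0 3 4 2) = (0 6 3 4 2) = [6, 1, 0, 4, 2, 5, 3]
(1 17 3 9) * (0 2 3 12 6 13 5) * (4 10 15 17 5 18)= (0 2 3 9 1 5)(4 10 15 17 12 6 13 18)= [2, 5, 3, 9, 10, 0, 13, 7, 8, 1, 15, 11, 6, 18, 14, 17, 16, 12, 4]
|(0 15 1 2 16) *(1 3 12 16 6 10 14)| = |(0 15 3 12 16)(1 2 6 10 14)| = 5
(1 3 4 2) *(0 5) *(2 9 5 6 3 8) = (0 6 3 4 9 5)(1 8 2) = [6, 8, 1, 4, 9, 0, 3, 7, 2, 5]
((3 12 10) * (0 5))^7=(0 5)(3 12 10)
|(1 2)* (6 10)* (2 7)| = |(1 7 2)(6 10)| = 6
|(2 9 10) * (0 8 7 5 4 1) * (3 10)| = |(0 8 7 5 4 1)(2 9 3 10)| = 12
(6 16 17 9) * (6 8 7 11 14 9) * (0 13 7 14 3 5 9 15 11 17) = [13, 1, 2, 5, 4, 9, 16, 17, 14, 8, 10, 3, 12, 7, 15, 11, 0, 6] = (0 13 7 17 6 16)(3 5 9 8 14 15 11)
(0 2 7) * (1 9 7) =(0 2 1 9 7) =[2, 9, 1, 3, 4, 5, 6, 0, 8, 7]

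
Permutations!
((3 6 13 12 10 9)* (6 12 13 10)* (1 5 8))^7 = ((13)(1 5 8)(3 12 6 10 9))^7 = (13)(1 5 8)(3 6 9 12 10)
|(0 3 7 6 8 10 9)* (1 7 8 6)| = 10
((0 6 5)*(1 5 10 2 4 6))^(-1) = (0 5 1)(2 10 6 4)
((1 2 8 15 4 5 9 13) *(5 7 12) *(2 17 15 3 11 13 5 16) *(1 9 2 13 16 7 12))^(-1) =(1 7 12 4 15 17)(2 5 9 13 16 11 3 8)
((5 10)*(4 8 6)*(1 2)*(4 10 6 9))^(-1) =((1 2)(4 8 9)(5 6 10))^(-1) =(1 2)(4 9 8)(5 10 6)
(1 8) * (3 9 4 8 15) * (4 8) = (1 15 3 9 8) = [0, 15, 2, 9, 4, 5, 6, 7, 1, 8, 10, 11, 12, 13, 14, 3]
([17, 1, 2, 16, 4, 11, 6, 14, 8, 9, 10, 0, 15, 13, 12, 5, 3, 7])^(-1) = [11, 1, 2, 16, 4, 15, 6, 17, 8, 9, 10, 5, 14, 13, 7, 12, 3, 0]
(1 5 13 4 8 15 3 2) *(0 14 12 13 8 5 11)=(0 14 12 13 4 5 8 15 3 2 1 11)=[14, 11, 1, 2, 5, 8, 6, 7, 15, 9, 10, 0, 13, 4, 12, 3]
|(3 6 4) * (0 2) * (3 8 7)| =10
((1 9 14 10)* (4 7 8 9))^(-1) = (1 10 14 9 8 7 4)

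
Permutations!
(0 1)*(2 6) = (0 1)(2 6) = [1, 0, 6, 3, 4, 5, 2]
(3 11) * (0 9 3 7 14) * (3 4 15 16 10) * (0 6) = (0 9 4 15 16 10 3 11 7 14 6) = [9, 1, 2, 11, 15, 5, 0, 14, 8, 4, 3, 7, 12, 13, 6, 16, 10]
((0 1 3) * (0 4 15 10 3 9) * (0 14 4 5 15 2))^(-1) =(0 2 4 14 9 1)(3 10 15 5)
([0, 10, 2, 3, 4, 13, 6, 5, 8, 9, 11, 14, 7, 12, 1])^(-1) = [0, 14, 2, 3, 4, 7, 6, 12, 8, 9, 1, 10, 13, 5, 11]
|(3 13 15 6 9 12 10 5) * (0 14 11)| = |(0 14 11)(3 13 15 6 9 12 10 5)| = 24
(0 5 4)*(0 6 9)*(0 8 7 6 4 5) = (6 9 8 7) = [0, 1, 2, 3, 4, 5, 9, 6, 7, 8]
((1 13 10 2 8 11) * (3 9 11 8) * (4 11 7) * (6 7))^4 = ((1 13 10 2 3 9 6 7 4 11))^4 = (1 3 4 10 6)(2 7 13 9 11)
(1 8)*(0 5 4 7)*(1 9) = (0 5 4 7)(1 8 9) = [5, 8, 2, 3, 7, 4, 6, 0, 9, 1]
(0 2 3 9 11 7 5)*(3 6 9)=(0 2 6 9 11 7 5)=[2, 1, 6, 3, 4, 0, 9, 5, 8, 11, 10, 7]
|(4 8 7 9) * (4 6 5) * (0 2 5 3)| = 9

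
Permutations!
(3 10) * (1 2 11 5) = [0, 2, 11, 10, 4, 1, 6, 7, 8, 9, 3, 5] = (1 2 11 5)(3 10)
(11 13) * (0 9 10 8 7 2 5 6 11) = (0 9 10 8 7 2 5 6 11 13) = [9, 1, 5, 3, 4, 6, 11, 2, 7, 10, 8, 13, 12, 0]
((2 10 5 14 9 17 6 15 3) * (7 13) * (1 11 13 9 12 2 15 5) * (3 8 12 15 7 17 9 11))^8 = ((1 3 7 11 13 17 6 5 14 15 8 12 2 10))^8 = (1 14 7 8 13 2 6)(3 15 11 12 17 10 5)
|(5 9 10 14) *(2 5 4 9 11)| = |(2 5 11)(4 9 10 14)| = 12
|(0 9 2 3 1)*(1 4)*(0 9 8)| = 10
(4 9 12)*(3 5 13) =(3 5 13)(4 9 12) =[0, 1, 2, 5, 9, 13, 6, 7, 8, 12, 10, 11, 4, 3]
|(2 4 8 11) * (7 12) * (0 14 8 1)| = |(0 14 8 11 2 4 1)(7 12)| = 14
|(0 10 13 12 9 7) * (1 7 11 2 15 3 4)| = |(0 10 13 12 9 11 2 15 3 4 1 7)| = 12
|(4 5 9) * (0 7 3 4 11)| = 7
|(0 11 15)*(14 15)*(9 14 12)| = |(0 11 12 9 14 15)| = 6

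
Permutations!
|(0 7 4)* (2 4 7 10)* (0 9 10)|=4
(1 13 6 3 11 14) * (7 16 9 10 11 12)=(1 13 6 3 12 7 16 9 10 11 14)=[0, 13, 2, 12, 4, 5, 3, 16, 8, 10, 11, 14, 7, 6, 1, 15, 9]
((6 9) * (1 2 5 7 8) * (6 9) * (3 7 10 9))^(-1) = (1 8 7 3 9 10 5 2)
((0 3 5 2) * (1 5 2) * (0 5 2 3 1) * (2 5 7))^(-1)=(0 5 1)(2 7)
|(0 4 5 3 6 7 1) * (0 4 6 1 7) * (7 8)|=|(0 6)(1 4 5 3)(7 8)|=4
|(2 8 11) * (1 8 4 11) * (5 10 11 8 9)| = |(1 9 5 10 11 2 4 8)| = 8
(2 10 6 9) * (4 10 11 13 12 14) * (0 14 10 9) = (0 14 4 9 2 11 13 12 10 6) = [14, 1, 11, 3, 9, 5, 0, 7, 8, 2, 6, 13, 10, 12, 4]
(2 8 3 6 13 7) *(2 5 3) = (2 8)(3 6 13 7 5) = [0, 1, 8, 6, 4, 3, 13, 5, 2, 9, 10, 11, 12, 7]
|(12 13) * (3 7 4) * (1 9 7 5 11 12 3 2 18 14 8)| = 40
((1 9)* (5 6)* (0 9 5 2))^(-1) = (0 2 6 5 1 9)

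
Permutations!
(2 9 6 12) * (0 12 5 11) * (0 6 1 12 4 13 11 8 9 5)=(0 4 13 11 6)(1 12 2 5 8 9)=[4, 12, 5, 3, 13, 8, 0, 7, 9, 1, 10, 6, 2, 11]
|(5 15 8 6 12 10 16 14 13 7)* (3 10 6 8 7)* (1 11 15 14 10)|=8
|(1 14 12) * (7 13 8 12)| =6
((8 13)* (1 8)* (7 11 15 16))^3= ((1 8 13)(7 11 15 16))^3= (7 16 15 11)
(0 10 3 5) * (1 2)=(0 10 3 5)(1 2)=[10, 2, 1, 5, 4, 0, 6, 7, 8, 9, 3]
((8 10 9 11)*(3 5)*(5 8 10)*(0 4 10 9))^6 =((0 4 10)(3 8 5)(9 11))^6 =(11)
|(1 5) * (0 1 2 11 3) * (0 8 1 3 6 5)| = |(0 3 8 1)(2 11 6 5)| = 4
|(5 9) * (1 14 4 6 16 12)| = 6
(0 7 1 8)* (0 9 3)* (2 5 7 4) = (0 4 2 5 7 1 8 9 3) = [4, 8, 5, 0, 2, 7, 6, 1, 9, 3]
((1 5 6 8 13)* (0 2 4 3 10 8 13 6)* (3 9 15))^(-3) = ((0 2 4 9 15 3 10 8 6 13 1 5))^(-3) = (0 13 10 9)(1 8 15 2)(3 4 5 6)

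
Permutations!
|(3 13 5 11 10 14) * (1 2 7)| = 6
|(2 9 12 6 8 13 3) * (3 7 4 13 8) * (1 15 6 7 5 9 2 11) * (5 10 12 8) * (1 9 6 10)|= |(1 15 10 12 7 4 13)(3 11 9 8 5 6)|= 42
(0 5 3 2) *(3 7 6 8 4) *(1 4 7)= [5, 4, 0, 2, 3, 1, 8, 6, 7]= (0 5 1 4 3 2)(6 8 7)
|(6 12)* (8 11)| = |(6 12)(8 11)| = 2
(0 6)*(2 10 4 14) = [6, 1, 10, 3, 14, 5, 0, 7, 8, 9, 4, 11, 12, 13, 2] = (0 6)(2 10 4 14)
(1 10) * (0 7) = (0 7)(1 10) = [7, 10, 2, 3, 4, 5, 6, 0, 8, 9, 1]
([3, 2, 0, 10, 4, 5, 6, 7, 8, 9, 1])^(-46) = (0 2 1 10 3)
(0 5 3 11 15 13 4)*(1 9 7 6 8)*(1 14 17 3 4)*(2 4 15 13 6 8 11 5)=[2, 9, 4, 5, 0, 15, 11, 8, 14, 7, 10, 13, 12, 1, 17, 6, 16, 3]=(0 2 4)(1 9 7 8 14 17 3 5 15 6 11 13)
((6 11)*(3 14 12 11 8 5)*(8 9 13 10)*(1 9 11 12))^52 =(1 8)(3 13)(5 9)(10 14)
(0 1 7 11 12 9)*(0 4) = [1, 7, 2, 3, 0, 5, 6, 11, 8, 4, 10, 12, 9] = (0 1 7 11 12 9 4)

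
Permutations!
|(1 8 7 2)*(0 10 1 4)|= 7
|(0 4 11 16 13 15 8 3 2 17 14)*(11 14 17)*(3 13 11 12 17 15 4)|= 10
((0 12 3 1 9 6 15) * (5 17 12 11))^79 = ((0 11 5 17 12 3 1 9 6 15))^79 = (0 15 6 9 1 3 12 17 5 11)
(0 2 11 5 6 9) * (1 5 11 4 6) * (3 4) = [2, 5, 3, 4, 6, 1, 9, 7, 8, 0, 10, 11] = (11)(0 2 3 4 6 9)(1 5)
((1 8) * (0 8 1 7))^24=(8)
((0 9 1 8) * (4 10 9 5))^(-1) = ((0 5 4 10 9 1 8))^(-1) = (0 8 1 9 10 4 5)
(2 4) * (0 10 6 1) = (0 10 6 1)(2 4) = [10, 0, 4, 3, 2, 5, 1, 7, 8, 9, 6]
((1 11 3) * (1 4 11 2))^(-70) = (3 11 4)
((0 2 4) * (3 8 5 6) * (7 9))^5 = ((0 2 4)(3 8 5 6)(7 9))^5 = (0 4 2)(3 8 5 6)(7 9)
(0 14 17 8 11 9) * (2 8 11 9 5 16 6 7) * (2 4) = (0 14 17 11 5 16 6 7 4 2 8 9) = [14, 1, 8, 3, 2, 16, 7, 4, 9, 0, 10, 5, 12, 13, 17, 15, 6, 11]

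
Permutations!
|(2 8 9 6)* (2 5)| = 5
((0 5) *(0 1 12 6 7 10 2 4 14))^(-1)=(0 14 4 2 10 7 6 12 1 5)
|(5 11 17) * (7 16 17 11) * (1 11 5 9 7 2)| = 4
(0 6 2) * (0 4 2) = (0 6)(2 4) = [6, 1, 4, 3, 2, 5, 0]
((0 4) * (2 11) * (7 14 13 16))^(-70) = (7 13)(14 16) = ((0 4)(2 11)(7 14 13 16))^(-70)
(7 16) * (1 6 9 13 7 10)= (1 6 9 13 7 16 10)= [0, 6, 2, 3, 4, 5, 9, 16, 8, 13, 1, 11, 12, 7, 14, 15, 10]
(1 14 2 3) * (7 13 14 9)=(1 9 7 13 14 2 3)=[0, 9, 3, 1, 4, 5, 6, 13, 8, 7, 10, 11, 12, 14, 2]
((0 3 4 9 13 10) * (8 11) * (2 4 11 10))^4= (13)(0 10 8 11 3)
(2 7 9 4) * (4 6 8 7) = (2 4)(6 8 7 9) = [0, 1, 4, 3, 2, 5, 8, 9, 7, 6]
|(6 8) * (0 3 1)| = 6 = |(0 3 1)(6 8)|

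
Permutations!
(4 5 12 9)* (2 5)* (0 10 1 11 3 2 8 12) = (0 10 1 11 3 2 5)(4 8 12 9) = [10, 11, 5, 2, 8, 0, 6, 7, 12, 4, 1, 3, 9]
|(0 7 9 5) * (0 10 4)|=|(0 7 9 5 10 4)|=6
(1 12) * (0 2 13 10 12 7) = [2, 7, 13, 3, 4, 5, 6, 0, 8, 9, 12, 11, 1, 10] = (0 2 13 10 12 1 7)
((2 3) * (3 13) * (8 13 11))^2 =((2 11 8 13 3))^2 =(2 8 3 11 13)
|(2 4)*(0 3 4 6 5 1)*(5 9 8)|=|(0 3 4 2 6 9 8 5 1)|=9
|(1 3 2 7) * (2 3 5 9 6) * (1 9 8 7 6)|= |(1 5 8 7 9)(2 6)|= 10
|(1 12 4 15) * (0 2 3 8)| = 4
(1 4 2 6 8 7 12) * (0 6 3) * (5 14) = (0 6 8 7 12 1 4 2 3)(5 14) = [6, 4, 3, 0, 2, 14, 8, 12, 7, 9, 10, 11, 1, 13, 5]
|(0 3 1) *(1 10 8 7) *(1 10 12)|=|(0 3 12 1)(7 10 8)|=12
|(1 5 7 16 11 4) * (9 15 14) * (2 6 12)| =6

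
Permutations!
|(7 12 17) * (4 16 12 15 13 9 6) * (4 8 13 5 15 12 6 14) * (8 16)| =|(4 8 13 9 14)(5 15)(6 16)(7 12 17)| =30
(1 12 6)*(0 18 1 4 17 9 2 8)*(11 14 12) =[18, 11, 8, 3, 17, 5, 4, 7, 0, 2, 10, 14, 6, 13, 12, 15, 16, 9, 1] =(0 18 1 11 14 12 6 4 17 9 2 8)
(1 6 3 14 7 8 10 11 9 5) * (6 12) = [0, 12, 2, 14, 4, 1, 3, 8, 10, 5, 11, 9, 6, 13, 7] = (1 12 6 3 14 7 8 10 11 9 5)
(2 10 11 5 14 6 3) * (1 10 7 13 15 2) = [0, 10, 7, 1, 4, 14, 3, 13, 8, 9, 11, 5, 12, 15, 6, 2] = (1 10 11 5 14 6 3)(2 7 13 15)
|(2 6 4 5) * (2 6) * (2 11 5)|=5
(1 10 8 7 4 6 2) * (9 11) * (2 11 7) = (1 10 8 2)(4 6 11 9 7) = [0, 10, 1, 3, 6, 5, 11, 4, 2, 7, 8, 9]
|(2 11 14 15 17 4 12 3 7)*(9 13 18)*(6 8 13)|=45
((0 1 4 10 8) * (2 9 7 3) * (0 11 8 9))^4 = (11)(0 9)(1 7)(2 10)(3 4)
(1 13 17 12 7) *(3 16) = (1 13 17 12 7)(3 16) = [0, 13, 2, 16, 4, 5, 6, 1, 8, 9, 10, 11, 7, 17, 14, 15, 3, 12]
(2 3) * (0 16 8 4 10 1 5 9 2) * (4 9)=(0 16 8 9 2 3)(1 5 4 10)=[16, 5, 3, 0, 10, 4, 6, 7, 9, 2, 1, 11, 12, 13, 14, 15, 8]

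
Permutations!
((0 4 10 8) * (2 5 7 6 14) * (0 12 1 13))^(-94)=((0 4 10 8 12 1 13)(2 5 7 6 14))^(-94)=(0 12 4 1 10 13 8)(2 5 7 6 14)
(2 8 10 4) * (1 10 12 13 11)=[0, 10, 8, 3, 2, 5, 6, 7, 12, 9, 4, 1, 13, 11]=(1 10 4 2 8 12 13 11)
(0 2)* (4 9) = [2, 1, 0, 3, 9, 5, 6, 7, 8, 4] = (0 2)(4 9)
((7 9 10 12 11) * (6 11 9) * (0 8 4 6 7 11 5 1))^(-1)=(0 1 5 6 4 8)(9 12 10)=((0 8 4 6 5 1)(9 10 12))^(-1)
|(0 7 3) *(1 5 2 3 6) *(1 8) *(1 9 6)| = 6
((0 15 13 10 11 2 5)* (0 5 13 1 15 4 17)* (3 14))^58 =((0 4 17)(1 15)(2 13 10 11)(3 14))^58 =(0 4 17)(2 10)(11 13)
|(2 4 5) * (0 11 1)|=3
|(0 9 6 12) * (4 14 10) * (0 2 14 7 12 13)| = |(0 9 6 13)(2 14 10 4 7 12)| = 12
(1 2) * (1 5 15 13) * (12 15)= (1 2 5 12 15 13)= [0, 2, 5, 3, 4, 12, 6, 7, 8, 9, 10, 11, 15, 1, 14, 13]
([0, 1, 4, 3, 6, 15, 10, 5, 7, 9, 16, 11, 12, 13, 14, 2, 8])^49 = [0, 1, 16, 3, 8, 6, 7, 4, 2, 9, 5, 11, 12, 13, 14, 10, 15]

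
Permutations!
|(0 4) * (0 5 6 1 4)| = |(1 4 5 6)| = 4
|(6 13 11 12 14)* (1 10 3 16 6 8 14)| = |(1 10 3 16 6 13 11 12)(8 14)| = 8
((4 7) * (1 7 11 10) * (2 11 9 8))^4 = ((1 7 4 9 8 2 11 10))^4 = (1 8)(2 7)(4 11)(9 10)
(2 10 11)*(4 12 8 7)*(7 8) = (2 10 11)(4 12 7) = [0, 1, 10, 3, 12, 5, 6, 4, 8, 9, 11, 2, 7]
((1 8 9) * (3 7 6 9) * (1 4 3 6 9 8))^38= (3 9)(4 7)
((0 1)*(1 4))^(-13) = (0 1 4)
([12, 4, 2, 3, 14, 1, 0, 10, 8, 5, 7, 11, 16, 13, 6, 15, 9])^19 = [12, 4, 2, 3, 14, 1, 0, 10, 8, 5, 7, 11, 16, 13, 6, 15, 9]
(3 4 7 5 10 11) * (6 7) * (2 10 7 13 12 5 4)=(2 10 11 3)(4 6 13 12 5 7)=[0, 1, 10, 2, 6, 7, 13, 4, 8, 9, 11, 3, 5, 12]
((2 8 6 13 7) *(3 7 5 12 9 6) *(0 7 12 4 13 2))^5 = (0 7)(2 6 9 12 3 8)(4 5 13)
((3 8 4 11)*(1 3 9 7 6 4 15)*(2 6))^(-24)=(15)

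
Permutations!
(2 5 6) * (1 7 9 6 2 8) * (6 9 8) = [0, 7, 5, 3, 4, 2, 6, 8, 1, 9] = (9)(1 7 8)(2 5)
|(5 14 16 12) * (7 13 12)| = 6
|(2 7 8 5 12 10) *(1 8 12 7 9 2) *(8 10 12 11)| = 4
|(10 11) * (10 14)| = |(10 11 14)| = 3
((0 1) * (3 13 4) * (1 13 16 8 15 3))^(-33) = ((0 13 4 1)(3 16 8 15))^(-33) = (0 1 4 13)(3 15 8 16)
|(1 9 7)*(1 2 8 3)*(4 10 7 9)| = 7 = |(1 4 10 7 2 8 3)|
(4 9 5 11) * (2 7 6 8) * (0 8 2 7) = (0 8 7 6 2)(4 9 5 11) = [8, 1, 0, 3, 9, 11, 2, 6, 7, 5, 10, 4]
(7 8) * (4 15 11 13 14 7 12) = (4 15 11 13 14 7 8 12) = [0, 1, 2, 3, 15, 5, 6, 8, 12, 9, 10, 13, 4, 14, 7, 11]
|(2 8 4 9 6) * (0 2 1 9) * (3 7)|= |(0 2 8 4)(1 9 6)(3 7)|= 12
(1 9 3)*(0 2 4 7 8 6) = (0 2 4 7 8 6)(1 9 3) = [2, 9, 4, 1, 7, 5, 0, 8, 6, 3]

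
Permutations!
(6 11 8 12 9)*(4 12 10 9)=[0, 1, 2, 3, 12, 5, 11, 7, 10, 6, 9, 8, 4]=(4 12)(6 11 8 10 9)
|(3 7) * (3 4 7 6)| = 2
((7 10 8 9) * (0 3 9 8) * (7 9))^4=(10)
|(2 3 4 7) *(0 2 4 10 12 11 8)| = |(0 2 3 10 12 11 8)(4 7)| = 14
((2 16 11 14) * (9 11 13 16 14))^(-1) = (2 14)(9 11)(13 16)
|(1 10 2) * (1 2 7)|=3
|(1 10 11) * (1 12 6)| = |(1 10 11 12 6)| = 5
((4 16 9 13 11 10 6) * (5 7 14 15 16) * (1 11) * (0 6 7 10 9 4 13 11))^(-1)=((0 6 13 1)(4 5 10 7 14 15 16)(9 11))^(-1)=(0 1 13 6)(4 16 15 14 7 10 5)(9 11)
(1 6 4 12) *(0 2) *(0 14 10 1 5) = (0 2 14 10 1 6 4 12 5) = [2, 6, 14, 3, 12, 0, 4, 7, 8, 9, 1, 11, 5, 13, 10]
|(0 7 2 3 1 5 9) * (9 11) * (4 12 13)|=|(0 7 2 3 1 5 11 9)(4 12 13)|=24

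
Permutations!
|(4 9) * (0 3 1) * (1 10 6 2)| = |(0 3 10 6 2 1)(4 9)| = 6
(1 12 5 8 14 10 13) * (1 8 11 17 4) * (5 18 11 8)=(1 12 18 11 17 4)(5 8 14 10 13)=[0, 12, 2, 3, 1, 8, 6, 7, 14, 9, 13, 17, 18, 5, 10, 15, 16, 4, 11]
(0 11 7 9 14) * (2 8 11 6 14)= (0 6 14)(2 8 11 7 9)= [6, 1, 8, 3, 4, 5, 14, 9, 11, 2, 10, 7, 12, 13, 0]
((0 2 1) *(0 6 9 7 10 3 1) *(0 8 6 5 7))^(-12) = ((0 2 8 6 9)(1 5 7 10 3))^(-12) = (0 6 2 9 8)(1 10 5 3 7)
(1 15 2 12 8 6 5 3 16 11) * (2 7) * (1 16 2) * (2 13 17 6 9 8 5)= (1 15 7)(2 12 5 3 13 17 6)(8 9)(11 16)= [0, 15, 12, 13, 4, 3, 2, 1, 9, 8, 10, 16, 5, 17, 14, 7, 11, 6]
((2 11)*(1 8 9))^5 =((1 8 9)(2 11))^5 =(1 9 8)(2 11)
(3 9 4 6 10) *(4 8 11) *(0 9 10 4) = (0 9 8 11)(3 10)(4 6) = [9, 1, 2, 10, 6, 5, 4, 7, 11, 8, 3, 0]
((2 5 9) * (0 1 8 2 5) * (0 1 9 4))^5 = ((0 9 5 4)(1 8 2))^5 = (0 9 5 4)(1 2 8)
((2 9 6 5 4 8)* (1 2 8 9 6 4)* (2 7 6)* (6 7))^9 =(4 9)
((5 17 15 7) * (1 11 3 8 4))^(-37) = ((1 11 3 8 4)(5 17 15 7))^(-37) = (1 8 11 4 3)(5 7 15 17)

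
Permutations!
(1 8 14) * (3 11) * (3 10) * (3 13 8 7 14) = (1 7 14)(3 11 10 13 8) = [0, 7, 2, 11, 4, 5, 6, 14, 3, 9, 13, 10, 12, 8, 1]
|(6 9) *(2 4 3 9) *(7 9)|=6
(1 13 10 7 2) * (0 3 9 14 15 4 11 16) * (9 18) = [3, 13, 1, 18, 11, 5, 6, 2, 8, 14, 7, 16, 12, 10, 15, 4, 0, 17, 9] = (0 3 18 9 14 15 4 11 16)(1 13 10 7 2)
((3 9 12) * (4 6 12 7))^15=((3 9 7 4 6 12))^15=(3 4)(6 9)(7 12)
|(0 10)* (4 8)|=2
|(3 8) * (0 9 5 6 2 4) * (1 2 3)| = 9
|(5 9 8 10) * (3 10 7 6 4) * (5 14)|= 9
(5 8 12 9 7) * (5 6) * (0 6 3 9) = (0 6 5 8 12)(3 9 7) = [6, 1, 2, 9, 4, 8, 5, 3, 12, 7, 10, 11, 0]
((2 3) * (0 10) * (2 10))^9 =(0 2 3 10)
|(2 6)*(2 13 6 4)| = 2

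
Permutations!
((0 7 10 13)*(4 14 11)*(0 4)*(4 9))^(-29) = (0 13 14 7 9 11 10 4)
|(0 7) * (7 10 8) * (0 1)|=5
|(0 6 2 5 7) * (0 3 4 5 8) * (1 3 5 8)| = 14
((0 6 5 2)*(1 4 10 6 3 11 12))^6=(0 10 11 5 1)(2 4 3 6 12)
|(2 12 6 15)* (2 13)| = |(2 12 6 15 13)| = 5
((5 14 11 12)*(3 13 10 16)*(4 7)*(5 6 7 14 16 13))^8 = (3 16 5)(4 11 6)(7 14 12)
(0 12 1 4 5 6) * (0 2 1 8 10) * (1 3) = (0 12 8 10)(1 4 5 6 2 3) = [12, 4, 3, 1, 5, 6, 2, 7, 10, 9, 0, 11, 8]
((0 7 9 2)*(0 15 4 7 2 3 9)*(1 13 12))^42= ((0 2 15 4 7)(1 13 12)(3 9))^42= (0 15 7 2 4)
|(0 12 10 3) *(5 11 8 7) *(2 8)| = 20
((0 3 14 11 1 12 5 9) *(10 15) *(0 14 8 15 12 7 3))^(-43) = (1 7 3 8 15 10 12 5 9 14 11)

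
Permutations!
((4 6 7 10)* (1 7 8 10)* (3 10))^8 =(3 6 10 8 4)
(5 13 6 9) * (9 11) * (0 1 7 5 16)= (0 1 7 5 13 6 11 9 16)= [1, 7, 2, 3, 4, 13, 11, 5, 8, 16, 10, 9, 12, 6, 14, 15, 0]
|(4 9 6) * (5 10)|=6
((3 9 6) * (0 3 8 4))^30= (9)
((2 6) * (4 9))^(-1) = ((2 6)(4 9))^(-1) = (2 6)(4 9)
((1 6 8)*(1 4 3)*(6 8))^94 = (1 4)(3 8) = ((1 8 4 3))^94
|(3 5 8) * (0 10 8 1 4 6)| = |(0 10 8 3 5 1 4 6)| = 8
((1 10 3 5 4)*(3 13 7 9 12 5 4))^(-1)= ((1 10 13 7 9 12 5 3 4))^(-1)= (1 4 3 5 12 9 7 13 10)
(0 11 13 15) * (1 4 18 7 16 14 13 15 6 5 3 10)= (0 11 15)(1 4 18 7 16 14 13 6 5 3 10)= [11, 4, 2, 10, 18, 3, 5, 16, 8, 9, 1, 15, 12, 6, 13, 0, 14, 17, 7]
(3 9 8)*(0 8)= [8, 1, 2, 9, 4, 5, 6, 7, 3, 0]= (0 8 3 9)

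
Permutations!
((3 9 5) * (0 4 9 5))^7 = ((0 4 9)(3 5))^7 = (0 4 9)(3 5)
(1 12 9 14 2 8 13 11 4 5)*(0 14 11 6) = (0 14 2 8 13 6)(1 12 9 11 4 5) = [14, 12, 8, 3, 5, 1, 0, 7, 13, 11, 10, 4, 9, 6, 2]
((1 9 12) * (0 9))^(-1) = ((0 9 12 1))^(-1) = (0 1 12 9)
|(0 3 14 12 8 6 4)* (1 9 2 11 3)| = 11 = |(0 1 9 2 11 3 14 12 8 6 4)|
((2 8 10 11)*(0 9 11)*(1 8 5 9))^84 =((0 1 8 10)(2 5 9 11))^84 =(11)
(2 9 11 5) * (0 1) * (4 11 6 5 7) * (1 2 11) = [2, 0, 9, 3, 1, 11, 5, 4, 8, 6, 10, 7] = (0 2 9 6 5 11 7 4 1)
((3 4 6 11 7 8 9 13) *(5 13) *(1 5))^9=(1 9 8 7 11 6 4 3 13 5)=((1 5 13 3 4 6 11 7 8 9))^9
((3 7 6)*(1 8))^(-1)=(1 8)(3 6 7)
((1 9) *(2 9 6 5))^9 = ((1 6 5 2 9))^9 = (1 9 2 5 6)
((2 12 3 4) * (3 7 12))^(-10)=(12)(2 4 3)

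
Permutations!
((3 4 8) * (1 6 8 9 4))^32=((1 6 8 3)(4 9))^32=(9)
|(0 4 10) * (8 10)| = 4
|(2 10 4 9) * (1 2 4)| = 6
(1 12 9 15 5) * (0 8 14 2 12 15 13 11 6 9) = (0 8 14 2 12)(1 15 5)(6 9 13 11) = [8, 15, 12, 3, 4, 1, 9, 7, 14, 13, 10, 6, 0, 11, 2, 5]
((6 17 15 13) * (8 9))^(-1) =(6 13 15 17)(8 9)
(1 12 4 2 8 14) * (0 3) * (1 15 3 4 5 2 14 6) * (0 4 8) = (0 8 6 1 12 5 2)(3 4 14 15) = [8, 12, 0, 4, 14, 2, 1, 7, 6, 9, 10, 11, 5, 13, 15, 3]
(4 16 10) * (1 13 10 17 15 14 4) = [0, 13, 2, 3, 16, 5, 6, 7, 8, 9, 1, 11, 12, 10, 4, 14, 17, 15] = (1 13 10)(4 16 17 15 14)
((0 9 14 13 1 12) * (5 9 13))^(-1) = (0 12 1 13)(5 14 9)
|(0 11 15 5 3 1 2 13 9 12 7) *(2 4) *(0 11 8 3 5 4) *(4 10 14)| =20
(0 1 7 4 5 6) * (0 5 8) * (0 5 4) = (0 1 7)(4 8 5 6) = [1, 7, 2, 3, 8, 6, 4, 0, 5]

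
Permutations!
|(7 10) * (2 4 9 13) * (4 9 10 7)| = 6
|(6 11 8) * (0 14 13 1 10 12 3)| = |(0 14 13 1 10 12 3)(6 11 8)| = 21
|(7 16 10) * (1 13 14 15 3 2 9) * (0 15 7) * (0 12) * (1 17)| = |(0 15 3 2 9 17 1 13 14 7 16 10 12)| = 13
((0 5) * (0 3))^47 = (0 3 5)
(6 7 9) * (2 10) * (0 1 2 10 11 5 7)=(0 1 2 11 5 7 9 6)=[1, 2, 11, 3, 4, 7, 0, 9, 8, 6, 10, 5]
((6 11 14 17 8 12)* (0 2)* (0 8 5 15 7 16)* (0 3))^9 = (0 15 11 2 7 14 8 16 17 12 3 5 6) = ((0 2 8 12 6 11 14 17 5 15 7 16 3))^9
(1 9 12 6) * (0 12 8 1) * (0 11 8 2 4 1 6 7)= (0 12 7)(1 9 2 4)(6 11 8)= [12, 9, 4, 3, 1, 5, 11, 0, 6, 2, 10, 8, 7]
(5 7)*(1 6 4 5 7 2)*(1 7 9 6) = (2 7 9 6 4 5) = [0, 1, 7, 3, 5, 2, 4, 9, 8, 6]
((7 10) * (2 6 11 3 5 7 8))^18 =((2 6 11 3 5 7 10 8))^18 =(2 11 5 10)(3 7 8 6)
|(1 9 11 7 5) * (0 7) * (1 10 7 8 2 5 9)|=|(0 8 2 5 10 7 9 11)|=8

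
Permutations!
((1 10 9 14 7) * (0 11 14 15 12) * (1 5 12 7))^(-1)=((0 11 14 1 10 9 15 7 5 12))^(-1)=(0 12 5 7 15 9 10 1 14 11)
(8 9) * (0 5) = [5, 1, 2, 3, 4, 0, 6, 7, 9, 8] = (0 5)(8 9)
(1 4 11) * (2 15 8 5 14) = (1 4 11)(2 15 8 5 14) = [0, 4, 15, 3, 11, 14, 6, 7, 5, 9, 10, 1, 12, 13, 2, 8]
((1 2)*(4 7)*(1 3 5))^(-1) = ((1 2 3 5)(4 7))^(-1) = (1 5 3 2)(4 7)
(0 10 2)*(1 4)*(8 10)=[8, 4, 0, 3, 1, 5, 6, 7, 10, 9, 2]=(0 8 10 2)(1 4)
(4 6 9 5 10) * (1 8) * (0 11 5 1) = (0 11 5 10 4 6 9 1 8) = [11, 8, 2, 3, 6, 10, 9, 7, 0, 1, 4, 5]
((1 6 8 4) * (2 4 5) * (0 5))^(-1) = (0 8 6 1 4 2 5)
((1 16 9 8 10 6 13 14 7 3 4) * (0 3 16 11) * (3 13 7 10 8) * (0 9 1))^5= (0 7 3 10 11 13 16 4 6 9 14 1)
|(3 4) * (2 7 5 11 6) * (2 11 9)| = |(2 7 5 9)(3 4)(6 11)| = 4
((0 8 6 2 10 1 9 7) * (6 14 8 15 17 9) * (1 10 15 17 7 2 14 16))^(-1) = ((0 17 9 2 15 7)(1 6 14 8 16))^(-1) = (0 7 15 2 9 17)(1 16 8 14 6)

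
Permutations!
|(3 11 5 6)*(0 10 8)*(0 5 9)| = |(0 10 8 5 6 3 11 9)| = 8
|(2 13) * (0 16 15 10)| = |(0 16 15 10)(2 13)| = 4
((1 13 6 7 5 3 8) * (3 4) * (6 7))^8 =((1 13 7 5 4 3 8))^8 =(1 13 7 5 4 3 8)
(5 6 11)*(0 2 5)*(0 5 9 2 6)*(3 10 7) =(0 6 11 5)(2 9)(3 10 7) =[6, 1, 9, 10, 4, 0, 11, 3, 8, 2, 7, 5]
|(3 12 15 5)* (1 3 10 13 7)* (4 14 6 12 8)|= 12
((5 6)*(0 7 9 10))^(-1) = (0 10 9 7)(5 6)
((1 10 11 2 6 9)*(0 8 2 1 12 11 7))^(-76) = ((0 8 2 6 9 12 11 1 10 7))^(-76) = (0 9 10 2 11)(1 8 12 7 6)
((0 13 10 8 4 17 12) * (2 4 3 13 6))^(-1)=(0 12 17 4 2 6)(3 8 10 13)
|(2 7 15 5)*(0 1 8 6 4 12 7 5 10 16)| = 10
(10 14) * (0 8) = [8, 1, 2, 3, 4, 5, 6, 7, 0, 9, 14, 11, 12, 13, 10] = (0 8)(10 14)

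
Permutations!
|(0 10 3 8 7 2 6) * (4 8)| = 8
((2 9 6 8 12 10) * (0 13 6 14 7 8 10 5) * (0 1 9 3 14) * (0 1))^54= (0 5 12 8 7 14 3 2 10 6 13)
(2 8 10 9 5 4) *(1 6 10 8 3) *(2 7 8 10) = (1 6 2 3)(4 7 8 10 9 5) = [0, 6, 3, 1, 7, 4, 2, 8, 10, 5, 9]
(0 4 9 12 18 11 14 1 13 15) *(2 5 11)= (0 4 9 12 18 2 5 11 14 1 13 15)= [4, 13, 5, 3, 9, 11, 6, 7, 8, 12, 10, 14, 18, 15, 1, 0, 16, 17, 2]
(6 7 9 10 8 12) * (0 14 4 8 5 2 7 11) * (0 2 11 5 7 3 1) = (0 14 4 8 12 6 5 11 2 3 1)(7 9 10) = [14, 0, 3, 1, 8, 11, 5, 9, 12, 10, 7, 2, 6, 13, 4]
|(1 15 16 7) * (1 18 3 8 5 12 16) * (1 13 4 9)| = 35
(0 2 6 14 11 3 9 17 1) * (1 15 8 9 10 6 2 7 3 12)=[7, 0, 2, 10, 4, 5, 14, 3, 9, 17, 6, 12, 1, 13, 11, 8, 16, 15]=(0 7 3 10 6 14 11 12 1)(8 9 17 15)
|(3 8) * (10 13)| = 2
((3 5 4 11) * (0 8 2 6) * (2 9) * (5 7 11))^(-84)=(11)(0 8 9 2 6)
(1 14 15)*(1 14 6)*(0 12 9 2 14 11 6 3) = (0 12 9 2 14 15 11 6 1 3) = [12, 3, 14, 0, 4, 5, 1, 7, 8, 2, 10, 6, 9, 13, 15, 11]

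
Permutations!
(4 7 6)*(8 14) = (4 7 6)(8 14) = [0, 1, 2, 3, 7, 5, 4, 6, 14, 9, 10, 11, 12, 13, 8]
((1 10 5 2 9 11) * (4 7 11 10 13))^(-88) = (1 4 11 13 7)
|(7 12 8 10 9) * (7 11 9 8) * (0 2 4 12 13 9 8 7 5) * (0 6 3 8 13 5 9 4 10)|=|(0 2 10 7 5 6 3 8)(4 12 9 11 13)|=40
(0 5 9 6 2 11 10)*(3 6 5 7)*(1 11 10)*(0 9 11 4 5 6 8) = [7, 4, 10, 8, 5, 11, 2, 3, 0, 6, 9, 1] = (0 7 3 8)(1 4 5 11)(2 10 9 6)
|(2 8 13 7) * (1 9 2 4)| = 7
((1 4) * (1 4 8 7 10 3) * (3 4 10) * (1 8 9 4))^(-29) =((1 9 4 10)(3 8 7))^(-29) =(1 10 4 9)(3 8 7)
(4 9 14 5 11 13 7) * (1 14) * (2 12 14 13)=(1 13 7 4 9)(2 12 14 5 11)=[0, 13, 12, 3, 9, 11, 6, 4, 8, 1, 10, 2, 14, 7, 5]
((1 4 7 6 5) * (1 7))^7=(1 4)(5 7 6)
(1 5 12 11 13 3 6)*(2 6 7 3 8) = (1 5 12 11 13 8 2 6)(3 7) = [0, 5, 6, 7, 4, 12, 1, 3, 2, 9, 10, 13, 11, 8]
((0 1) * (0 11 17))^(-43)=(0 1 11 17)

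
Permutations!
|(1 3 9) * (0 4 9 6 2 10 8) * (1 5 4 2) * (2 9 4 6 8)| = 14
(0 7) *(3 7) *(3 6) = (0 6 3 7) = [6, 1, 2, 7, 4, 5, 3, 0]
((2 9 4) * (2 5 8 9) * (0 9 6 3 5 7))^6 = (0 4)(3 8)(5 6)(7 9)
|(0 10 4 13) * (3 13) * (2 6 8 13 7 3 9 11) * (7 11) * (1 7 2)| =|(0 10 4 9 2 6 8 13)(1 7 3 11)| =8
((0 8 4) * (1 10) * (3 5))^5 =((0 8 4)(1 10)(3 5))^5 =(0 4 8)(1 10)(3 5)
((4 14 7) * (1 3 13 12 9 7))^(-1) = ((1 3 13 12 9 7 4 14))^(-1) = (1 14 4 7 9 12 13 3)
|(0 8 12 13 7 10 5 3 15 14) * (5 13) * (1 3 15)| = |(0 8 12 5 15 14)(1 3)(7 10 13)| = 6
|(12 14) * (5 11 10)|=|(5 11 10)(12 14)|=6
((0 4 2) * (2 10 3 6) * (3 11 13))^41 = (0 4 10 11 13 3 6 2)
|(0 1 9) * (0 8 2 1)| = 4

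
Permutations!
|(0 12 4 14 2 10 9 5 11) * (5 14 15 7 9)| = 11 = |(0 12 4 15 7 9 14 2 10 5 11)|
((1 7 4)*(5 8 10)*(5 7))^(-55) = ((1 5 8 10 7 4))^(-55) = (1 4 7 10 8 5)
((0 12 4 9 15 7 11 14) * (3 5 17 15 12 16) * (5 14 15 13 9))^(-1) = (0 14 3 16)(4 12 9 13 17 5)(7 15 11)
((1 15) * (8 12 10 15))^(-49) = ((1 8 12 10 15))^(-49) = (1 8 12 10 15)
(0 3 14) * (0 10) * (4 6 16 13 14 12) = (0 3 12 4 6 16 13 14 10) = [3, 1, 2, 12, 6, 5, 16, 7, 8, 9, 0, 11, 4, 14, 10, 15, 13]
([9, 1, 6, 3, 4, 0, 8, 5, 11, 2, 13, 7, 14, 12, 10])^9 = (0 9 2 6 8 11 7 5)(10 13 12 14)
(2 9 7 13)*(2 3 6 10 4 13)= [0, 1, 9, 6, 13, 5, 10, 2, 8, 7, 4, 11, 12, 3]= (2 9 7)(3 6 10 4 13)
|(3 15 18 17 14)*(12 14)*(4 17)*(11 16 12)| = 9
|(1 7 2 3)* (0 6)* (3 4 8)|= |(0 6)(1 7 2 4 8 3)|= 6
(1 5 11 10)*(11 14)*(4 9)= (1 5 14 11 10)(4 9)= [0, 5, 2, 3, 9, 14, 6, 7, 8, 4, 1, 10, 12, 13, 11]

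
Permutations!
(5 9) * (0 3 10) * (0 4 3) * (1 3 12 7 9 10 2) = (1 3 2)(4 12 7 9 5 10) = [0, 3, 1, 2, 12, 10, 6, 9, 8, 5, 4, 11, 7]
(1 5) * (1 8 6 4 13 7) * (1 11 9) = (1 5 8 6 4 13 7 11 9) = [0, 5, 2, 3, 13, 8, 4, 11, 6, 1, 10, 9, 12, 7]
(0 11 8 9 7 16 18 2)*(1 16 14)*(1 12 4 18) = (0 11 8 9 7 14 12 4 18 2)(1 16) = [11, 16, 0, 3, 18, 5, 6, 14, 9, 7, 10, 8, 4, 13, 12, 15, 1, 17, 2]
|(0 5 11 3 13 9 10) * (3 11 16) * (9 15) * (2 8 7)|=|(0 5 16 3 13 15 9 10)(2 8 7)|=24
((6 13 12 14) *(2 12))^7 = (2 14 13 12 6)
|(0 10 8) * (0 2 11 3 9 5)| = 8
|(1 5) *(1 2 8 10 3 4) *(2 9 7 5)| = 6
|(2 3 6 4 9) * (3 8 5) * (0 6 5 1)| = |(0 6 4 9 2 8 1)(3 5)| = 14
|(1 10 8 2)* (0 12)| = 4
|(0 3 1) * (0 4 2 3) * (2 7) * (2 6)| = |(1 4 7 6 2 3)| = 6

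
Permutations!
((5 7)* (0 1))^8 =(7)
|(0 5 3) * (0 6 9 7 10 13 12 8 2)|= 11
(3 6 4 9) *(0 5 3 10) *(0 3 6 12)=(0 5 6 4 9 10 3 12)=[5, 1, 2, 12, 9, 6, 4, 7, 8, 10, 3, 11, 0]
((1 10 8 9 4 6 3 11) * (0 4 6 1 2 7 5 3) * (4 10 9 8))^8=(0 4 9)(1 6 10)(2 3 7 11 5)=((0 10 4 1 9 6)(2 7 5 3 11))^8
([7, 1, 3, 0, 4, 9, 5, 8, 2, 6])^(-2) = (0 2 7 3 8)(5 9 6)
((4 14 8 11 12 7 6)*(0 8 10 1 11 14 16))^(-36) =((0 8 14 10 1 11 12 7 6 4 16))^(-36) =(0 6 11 14 16 7 1 8 4 12 10)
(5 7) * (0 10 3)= [10, 1, 2, 0, 4, 7, 6, 5, 8, 9, 3]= (0 10 3)(5 7)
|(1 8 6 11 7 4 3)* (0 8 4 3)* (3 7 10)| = 8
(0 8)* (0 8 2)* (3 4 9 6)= (0 2)(3 4 9 6)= [2, 1, 0, 4, 9, 5, 3, 7, 8, 6]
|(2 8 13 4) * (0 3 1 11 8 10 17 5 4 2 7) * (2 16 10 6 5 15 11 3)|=42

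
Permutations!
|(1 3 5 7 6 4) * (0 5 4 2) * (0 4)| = 8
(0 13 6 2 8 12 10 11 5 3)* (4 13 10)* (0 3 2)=(0 10 11 5 2 8 12 4 13 6)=[10, 1, 8, 3, 13, 2, 0, 7, 12, 9, 11, 5, 4, 6]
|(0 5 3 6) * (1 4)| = |(0 5 3 6)(1 4)| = 4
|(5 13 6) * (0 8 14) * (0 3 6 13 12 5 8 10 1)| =12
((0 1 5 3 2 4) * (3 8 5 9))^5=((0 1 9 3 2 4)(5 8))^5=(0 4 2 3 9 1)(5 8)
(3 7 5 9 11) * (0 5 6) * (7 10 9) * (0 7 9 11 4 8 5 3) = (0 3 10 11)(4 8 5 9)(6 7) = [3, 1, 2, 10, 8, 9, 7, 6, 5, 4, 11, 0]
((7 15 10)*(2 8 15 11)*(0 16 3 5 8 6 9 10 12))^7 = (16)(2 6 9 10 7 11)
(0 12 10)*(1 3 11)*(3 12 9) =(0 9 3 11 1 12 10) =[9, 12, 2, 11, 4, 5, 6, 7, 8, 3, 0, 1, 10]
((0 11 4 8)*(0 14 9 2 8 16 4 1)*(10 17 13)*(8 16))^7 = ((0 11 1)(2 16 4 8 14 9)(10 17 13))^7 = (0 11 1)(2 16 4 8 14 9)(10 17 13)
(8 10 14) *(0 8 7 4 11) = (0 8 10 14 7 4 11) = [8, 1, 2, 3, 11, 5, 6, 4, 10, 9, 14, 0, 12, 13, 7]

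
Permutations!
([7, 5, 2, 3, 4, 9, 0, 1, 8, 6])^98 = (0 1 9)(5 6 7)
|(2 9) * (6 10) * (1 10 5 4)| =10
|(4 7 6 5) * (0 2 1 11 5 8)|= |(0 2 1 11 5 4 7 6 8)|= 9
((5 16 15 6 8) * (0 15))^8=((0 15 6 8 5 16))^8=(0 6 5)(8 16 15)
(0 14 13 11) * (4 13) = (0 14 4 13 11) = [14, 1, 2, 3, 13, 5, 6, 7, 8, 9, 10, 0, 12, 11, 4]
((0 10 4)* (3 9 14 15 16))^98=((0 10 4)(3 9 14 15 16))^98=(0 4 10)(3 15 9 16 14)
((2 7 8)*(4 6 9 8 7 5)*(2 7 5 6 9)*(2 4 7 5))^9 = (2 4 8 7 6 9 5) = ((2 6 4 9 8 5 7))^9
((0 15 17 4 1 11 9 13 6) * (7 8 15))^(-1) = (0 6 13 9 11 1 4 17 15 8 7)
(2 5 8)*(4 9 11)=(2 5 8)(4 9 11)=[0, 1, 5, 3, 9, 8, 6, 7, 2, 11, 10, 4]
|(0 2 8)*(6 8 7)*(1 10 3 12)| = 20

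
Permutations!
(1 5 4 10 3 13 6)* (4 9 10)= (1 5 9 10 3 13 6)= [0, 5, 2, 13, 4, 9, 1, 7, 8, 10, 3, 11, 12, 6]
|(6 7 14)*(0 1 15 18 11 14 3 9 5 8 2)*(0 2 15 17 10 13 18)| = 15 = |(0 1 17 10 13 18 11 14 6 7 3 9 5 8 15)|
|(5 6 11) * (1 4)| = |(1 4)(5 6 11)| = 6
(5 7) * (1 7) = (1 7 5) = [0, 7, 2, 3, 4, 1, 6, 5]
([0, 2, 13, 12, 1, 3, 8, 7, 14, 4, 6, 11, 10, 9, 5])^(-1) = (1 4 9 13 2)(3 5 14 8 6 10 12)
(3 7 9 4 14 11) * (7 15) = (3 15 7 9 4 14 11) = [0, 1, 2, 15, 14, 5, 6, 9, 8, 4, 10, 3, 12, 13, 11, 7]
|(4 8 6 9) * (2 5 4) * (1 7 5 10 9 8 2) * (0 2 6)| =|(0 2 10 9 1 7 5 4 6 8)| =10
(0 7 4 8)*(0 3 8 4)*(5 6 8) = (0 7)(3 5 6 8) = [7, 1, 2, 5, 4, 6, 8, 0, 3]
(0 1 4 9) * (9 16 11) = (0 1 4 16 11 9) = [1, 4, 2, 3, 16, 5, 6, 7, 8, 0, 10, 9, 12, 13, 14, 15, 11]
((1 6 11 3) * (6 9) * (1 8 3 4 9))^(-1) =((3 8)(4 9 6 11))^(-1) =(3 8)(4 11 6 9)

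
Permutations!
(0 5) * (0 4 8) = (0 5 4 8) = [5, 1, 2, 3, 8, 4, 6, 7, 0]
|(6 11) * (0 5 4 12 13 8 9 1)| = |(0 5 4 12 13 8 9 1)(6 11)| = 8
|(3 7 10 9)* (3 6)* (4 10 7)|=|(3 4 10 9 6)|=5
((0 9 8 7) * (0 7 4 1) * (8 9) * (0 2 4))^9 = (9)(0 8)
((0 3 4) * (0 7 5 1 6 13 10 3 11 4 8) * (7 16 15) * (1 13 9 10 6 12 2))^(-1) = (0 8 3 10 9 6 13 5 7 15 16 4 11)(1 2 12)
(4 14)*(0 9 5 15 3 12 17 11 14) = (0 9 5 15 3 12 17 11 14 4) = [9, 1, 2, 12, 0, 15, 6, 7, 8, 5, 10, 14, 17, 13, 4, 3, 16, 11]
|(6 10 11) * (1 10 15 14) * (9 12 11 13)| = |(1 10 13 9 12 11 6 15 14)| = 9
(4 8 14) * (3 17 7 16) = (3 17 7 16)(4 8 14) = [0, 1, 2, 17, 8, 5, 6, 16, 14, 9, 10, 11, 12, 13, 4, 15, 3, 7]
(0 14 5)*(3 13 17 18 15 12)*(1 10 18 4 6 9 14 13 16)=(0 13 17 4 6 9 14 5)(1 10 18 15 12 3 16)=[13, 10, 2, 16, 6, 0, 9, 7, 8, 14, 18, 11, 3, 17, 5, 12, 1, 4, 15]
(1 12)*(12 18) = (1 18 12) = [0, 18, 2, 3, 4, 5, 6, 7, 8, 9, 10, 11, 1, 13, 14, 15, 16, 17, 12]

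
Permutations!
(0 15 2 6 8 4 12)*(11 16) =(0 15 2 6 8 4 12)(11 16) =[15, 1, 6, 3, 12, 5, 8, 7, 4, 9, 10, 16, 0, 13, 14, 2, 11]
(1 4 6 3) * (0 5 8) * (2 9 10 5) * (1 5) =(0 2 9 10 1 4 6 3 5 8) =[2, 4, 9, 5, 6, 8, 3, 7, 0, 10, 1]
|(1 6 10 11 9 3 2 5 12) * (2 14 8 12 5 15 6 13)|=12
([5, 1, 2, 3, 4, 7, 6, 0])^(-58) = [7, 1, 2, 3, 4, 0, 6, 5]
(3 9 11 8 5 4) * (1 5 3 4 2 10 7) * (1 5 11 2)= (1 11 8 3 9 2 10 7 5)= [0, 11, 10, 9, 4, 1, 6, 5, 3, 2, 7, 8]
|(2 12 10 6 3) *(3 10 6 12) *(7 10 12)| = |(2 3)(6 12)(7 10)| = 2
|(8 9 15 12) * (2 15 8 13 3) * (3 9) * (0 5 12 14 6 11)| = |(0 5 12 13 9 8 3 2 15 14 6 11)| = 12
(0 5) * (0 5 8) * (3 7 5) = [8, 1, 2, 7, 4, 3, 6, 5, 0] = (0 8)(3 7 5)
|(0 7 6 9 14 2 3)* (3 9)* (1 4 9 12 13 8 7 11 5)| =14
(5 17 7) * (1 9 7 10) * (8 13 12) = (1 9 7 5 17 10)(8 13 12) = [0, 9, 2, 3, 4, 17, 6, 5, 13, 7, 1, 11, 8, 12, 14, 15, 16, 10]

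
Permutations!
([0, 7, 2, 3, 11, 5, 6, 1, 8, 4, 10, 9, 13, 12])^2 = (13)(4 9 11)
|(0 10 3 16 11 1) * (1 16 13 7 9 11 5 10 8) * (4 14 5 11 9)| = 42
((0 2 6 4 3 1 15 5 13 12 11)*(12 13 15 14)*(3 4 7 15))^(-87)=((0 2 6 7 15 5 3 1 14 12 11))^(-87)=(0 2 6 7 15 5 3 1 14 12 11)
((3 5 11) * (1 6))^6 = (11)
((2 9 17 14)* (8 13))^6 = (2 17)(9 14)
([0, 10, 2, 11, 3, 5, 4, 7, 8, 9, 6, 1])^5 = (1 11 3 4 6 10)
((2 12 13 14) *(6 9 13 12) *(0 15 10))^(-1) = ((0 15 10)(2 6 9 13 14))^(-1) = (0 10 15)(2 14 13 9 6)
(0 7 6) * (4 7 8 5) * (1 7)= (0 8 5 4 1 7 6)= [8, 7, 2, 3, 1, 4, 0, 6, 5]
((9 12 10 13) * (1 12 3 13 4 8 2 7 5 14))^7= (1 5 2 4 12 14 7 8 10)(3 13 9)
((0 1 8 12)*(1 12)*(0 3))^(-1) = ((0 12 3)(1 8))^(-1) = (0 3 12)(1 8)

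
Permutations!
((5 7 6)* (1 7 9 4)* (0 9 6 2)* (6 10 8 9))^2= ((0 6 5 10 8 9 4 1 7 2))^2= (0 5 8 4 7)(1 2 6 10 9)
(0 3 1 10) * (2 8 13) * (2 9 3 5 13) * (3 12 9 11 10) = (0 5 13 11 10)(1 3)(2 8)(9 12) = [5, 3, 8, 1, 4, 13, 6, 7, 2, 12, 0, 10, 9, 11]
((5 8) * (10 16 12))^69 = (16)(5 8)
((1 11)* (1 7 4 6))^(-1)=((1 11 7 4 6))^(-1)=(1 6 4 7 11)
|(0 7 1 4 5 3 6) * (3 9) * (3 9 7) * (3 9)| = |(0 9 3 6)(1 4 5 7)| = 4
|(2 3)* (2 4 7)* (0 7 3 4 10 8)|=|(0 7 2 4 3 10 8)|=7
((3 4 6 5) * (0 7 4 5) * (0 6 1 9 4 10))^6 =((0 7 10)(1 9 4)(3 5))^6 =(10)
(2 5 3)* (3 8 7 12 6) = (2 5 8 7 12 6 3) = [0, 1, 5, 2, 4, 8, 3, 12, 7, 9, 10, 11, 6]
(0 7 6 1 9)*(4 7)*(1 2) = (0 4 7 6 2 1 9) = [4, 9, 1, 3, 7, 5, 2, 6, 8, 0]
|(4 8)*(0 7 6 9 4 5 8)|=10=|(0 7 6 9 4)(5 8)|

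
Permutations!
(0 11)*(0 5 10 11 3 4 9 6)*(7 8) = (0 3 4 9 6)(5 10 11)(7 8) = [3, 1, 2, 4, 9, 10, 0, 8, 7, 6, 11, 5]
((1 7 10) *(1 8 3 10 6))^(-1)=((1 7 6)(3 10 8))^(-1)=(1 6 7)(3 8 10)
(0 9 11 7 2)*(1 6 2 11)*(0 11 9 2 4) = (0 2 11 7 9 1 6 4) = [2, 6, 11, 3, 0, 5, 4, 9, 8, 1, 10, 7]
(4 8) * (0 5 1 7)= (0 5 1 7)(4 8)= [5, 7, 2, 3, 8, 1, 6, 0, 4]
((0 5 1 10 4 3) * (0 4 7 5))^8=(10)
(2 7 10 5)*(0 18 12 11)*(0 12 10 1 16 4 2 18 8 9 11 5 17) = (0 8 9 11 12 5 18 10 17)(1 16 4 2 7) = [8, 16, 7, 3, 2, 18, 6, 1, 9, 11, 17, 12, 5, 13, 14, 15, 4, 0, 10]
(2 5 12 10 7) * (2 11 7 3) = (2 5 12 10 3)(7 11) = [0, 1, 5, 2, 4, 12, 6, 11, 8, 9, 3, 7, 10]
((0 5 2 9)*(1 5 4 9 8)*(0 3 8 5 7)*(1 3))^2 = (0 9 7 4 1)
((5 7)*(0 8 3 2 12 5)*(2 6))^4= ((0 8 3 6 2 12 5 7))^4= (0 2)(3 5)(6 7)(8 12)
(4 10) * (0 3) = [3, 1, 2, 0, 10, 5, 6, 7, 8, 9, 4] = (0 3)(4 10)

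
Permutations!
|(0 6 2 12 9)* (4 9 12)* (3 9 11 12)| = |(0 6 2 4 11 12 3 9)| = 8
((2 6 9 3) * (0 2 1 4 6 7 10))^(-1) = (0 10 7 2)(1 3 9 6 4)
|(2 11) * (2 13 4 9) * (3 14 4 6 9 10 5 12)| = 30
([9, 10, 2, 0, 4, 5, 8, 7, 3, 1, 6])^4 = (0 6 9 8 1 3 10)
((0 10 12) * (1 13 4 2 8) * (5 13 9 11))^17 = (0 12 10)(1 9 11 5 13 4 2 8) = ((0 10 12)(1 9 11 5 13 4 2 8))^17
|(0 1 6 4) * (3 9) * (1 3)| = |(0 3 9 1 6 4)| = 6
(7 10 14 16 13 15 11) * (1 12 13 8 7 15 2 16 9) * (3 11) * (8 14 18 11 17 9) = (1 12 13 2 16 14 8 7 10 18 11 15 3 17 9) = [0, 12, 16, 17, 4, 5, 6, 10, 7, 1, 18, 15, 13, 2, 8, 3, 14, 9, 11]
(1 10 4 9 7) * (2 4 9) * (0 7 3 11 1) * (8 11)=(0 7)(1 10 9 3 8 11)(2 4)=[7, 10, 4, 8, 2, 5, 6, 0, 11, 3, 9, 1]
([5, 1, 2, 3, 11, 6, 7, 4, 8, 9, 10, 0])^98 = [6, 1, 2, 3, 0, 7, 4, 11, 8, 9, 10, 5]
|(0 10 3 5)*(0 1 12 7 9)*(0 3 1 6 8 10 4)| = 18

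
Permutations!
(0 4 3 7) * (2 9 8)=(0 4 3 7)(2 9 8)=[4, 1, 9, 7, 3, 5, 6, 0, 2, 8]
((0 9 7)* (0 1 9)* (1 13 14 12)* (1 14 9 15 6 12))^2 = (1 6 14 15 12)(7 9 13)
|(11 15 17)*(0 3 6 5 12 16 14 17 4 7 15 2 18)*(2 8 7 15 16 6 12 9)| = 24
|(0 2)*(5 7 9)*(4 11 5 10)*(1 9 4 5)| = |(0 2)(1 9 10 5 7 4 11)| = 14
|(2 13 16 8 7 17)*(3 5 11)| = 6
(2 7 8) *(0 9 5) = (0 9 5)(2 7 8) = [9, 1, 7, 3, 4, 0, 6, 8, 2, 5]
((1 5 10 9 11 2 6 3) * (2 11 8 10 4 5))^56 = (11)(8 9 10)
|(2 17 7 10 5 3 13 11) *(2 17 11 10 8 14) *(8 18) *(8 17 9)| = 60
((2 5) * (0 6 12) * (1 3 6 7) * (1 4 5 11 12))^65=(0 4 2 12 7 5 11)(1 6 3)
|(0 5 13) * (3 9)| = 6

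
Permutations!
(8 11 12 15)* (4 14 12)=(4 14 12 15 8 11)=[0, 1, 2, 3, 14, 5, 6, 7, 11, 9, 10, 4, 15, 13, 12, 8]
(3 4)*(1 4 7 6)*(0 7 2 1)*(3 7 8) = (0 8 3 2 1 4 7 6) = [8, 4, 1, 2, 7, 5, 0, 6, 3]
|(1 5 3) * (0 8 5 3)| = 6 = |(0 8 5)(1 3)|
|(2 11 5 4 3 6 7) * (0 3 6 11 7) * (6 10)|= |(0 3 11 5 4 10 6)(2 7)|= 14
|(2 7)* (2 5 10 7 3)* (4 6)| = |(2 3)(4 6)(5 10 7)| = 6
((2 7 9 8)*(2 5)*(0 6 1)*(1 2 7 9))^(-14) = (0 2 8 7)(1 6 9 5)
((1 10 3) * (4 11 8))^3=((1 10 3)(4 11 8))^3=(11)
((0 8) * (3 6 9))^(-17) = (0 8)(3 6 9)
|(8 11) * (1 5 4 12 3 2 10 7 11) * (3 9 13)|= 12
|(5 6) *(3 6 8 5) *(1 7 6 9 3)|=|(1 7 6)(3 9)(5 8)|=6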